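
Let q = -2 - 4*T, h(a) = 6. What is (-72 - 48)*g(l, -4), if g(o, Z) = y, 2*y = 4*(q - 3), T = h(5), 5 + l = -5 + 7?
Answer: 6960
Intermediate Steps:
l = -3 (l = -5 + (-5 + 7) = -5 + 2 = -3)
T = 6
q = -26 (q = -2 - 4*6 = -2 - 24 = -26)
y = -58 (y = (4*(-26 - 3))/2 = (4*(-29))/2 = (½)*(-116) = -58)
g(o, Z) = -58
(-72 - 48)*g(l, -4) = (-72 - 48)*(-58) = -120*(-58) = 6960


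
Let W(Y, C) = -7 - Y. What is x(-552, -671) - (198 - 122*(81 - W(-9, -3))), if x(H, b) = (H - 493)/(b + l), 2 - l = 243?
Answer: 453175/48 ≈ 9441.1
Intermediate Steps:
l = -241 (l = 2 - 1*243 = 2 - 243 = -241)
x(H, b) = (-493 + H)/(-241 + b) (x(H, b) = (H - 493)/(b - 241) = (-493 + H)/(-241 + b))
x(-552, -671) - (198 - 122*(81 - W(-9, -3))) = (-493 - 552)/(-241 - 671) - (198 - 122*(81 - (-7 - 1*(-9)))) = -1045/(-912) - (198 - 122*(81 - (-7 + 9))) = -1/912*(-1045) - (198 - 122*(81 - 1*2)) = 55/48 - (198 - 122*(81 - 2)) = 55/48 - (198 - 122*79) = 55/48 - (198 - 9638) = 55/48 - 1*(-9440) = 55/48 + 9440 = 453175/48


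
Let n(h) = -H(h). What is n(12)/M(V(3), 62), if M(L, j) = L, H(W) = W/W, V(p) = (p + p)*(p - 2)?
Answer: -1/6 ≈ -0.16667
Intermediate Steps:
V(p) = 2*p*(-2 + p) (V(p) = (2*p)*(-2 + p) = 2*p*(-2 + p))
H(W) = 1
n(h) = -1 (n(h) = -1*1 = -1)
n(12)/M(V(3), 62) = -1/(2*3*(-2 + 3)) = -1/(2*3*1) = -1/6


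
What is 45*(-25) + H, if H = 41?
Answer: -1084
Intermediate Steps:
45*(-25) + H = 45*(-25) + 41 = -1125 + 41 = -1084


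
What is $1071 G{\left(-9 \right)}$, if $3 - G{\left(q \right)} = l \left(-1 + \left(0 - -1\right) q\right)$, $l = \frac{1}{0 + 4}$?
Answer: $\frac{11781}{2} \approx 5890.5$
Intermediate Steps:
$l = \frac{1}{4} \approx 0.25$
$G{\left(q \right)} = \frac{13}{4} - \frac{q}{4}$ ($G{\left(q \right)} = 3 - \frac{-1 + \left(0 - -1\right) q}{4} = 3 - \frac{-1 + \left(0 + 1\right) q}{4} = 3 - \frac{-1 + 1 q}{4} = 3 - \frac{-1 + q}{4} = 3 - \left(- \frac{1}{4} + \frac{q}{4}\right) = \frac{13}{4} - \frac{q}{4}$)
$1071 G{\left(-9 \right)} = 1071 \left(\frac{13}{4} - - \frac{9}{4}\right) = 1071 \left(\frac{13}{4} + \frac{9}{4}\right) = 1071 \cdot \frac{11}{2} = \frac{11781}{2}$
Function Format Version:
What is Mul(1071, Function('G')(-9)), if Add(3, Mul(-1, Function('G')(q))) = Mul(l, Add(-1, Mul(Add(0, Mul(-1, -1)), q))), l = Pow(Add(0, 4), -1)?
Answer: Rational(11781, 2) ≈ 5890.5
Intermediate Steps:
l = Rational(1, 4) (l = Pow(4, -1) = Rational(1, 4) ≈ 0.25000)
Function('G')(q) = Add(Rational(13, 4), Mul(Rational(-1, 4), q)) (Function('G')(q) = Add(3, Mul(-1, Mul(Rational(1, 4), Add(-1, Mul(Add(0, Mul(-1, -1)), q))))) = Add(3, Mul(-1, Mul(Rational(1, 4), Add(-1, Mul(Add(0, 1), q))))) = Add(3, Mul(-1, Mul(Rational(1, 4), Add(-1, Mul(1, q))))) = Add(3, Mul(-1, Mul(Rational(1, 4), Add(-1, q)))) = Add(3, Mul(-1, Add(Rational(-1, 4), Mul(Rational(1, 4), q)))) = Add(3, Add(Rational(1, 4), Mul(Rational(-1, 4), q))) = Add(Rational(13, 4), Mul(Rational(-1, 4), q)))
Mul(1071, Function('G')(-9)) = Mul(1071, Add(Rational(13, 4), Mul(Rational(-1, 4), -9))) = Mul(1071, Add(Rational(13, 4), Rational(9, 4))) = Mul(1071, Rational(11, 2)) = Rational(11781, 2)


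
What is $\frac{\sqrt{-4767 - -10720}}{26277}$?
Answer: $\frac{\sqrt{5953}}{26277} \approx 0.0029362$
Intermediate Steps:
$\frac{\sqrt{-4767 - -10720}}{26277} = \sqrt{-4767 + 10720} \cdot \frac{1}{26277} = \sqrt{5953} \cdot \frac{1}{26277} = \frac{\sqrt{5953}}{26277}$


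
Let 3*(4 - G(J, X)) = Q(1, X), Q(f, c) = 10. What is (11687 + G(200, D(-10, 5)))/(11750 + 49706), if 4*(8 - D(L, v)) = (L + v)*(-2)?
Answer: 35063/184368 ≈ 0.19018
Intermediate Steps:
D(L, v) = 8 + L/2 + v/2 (D(L, v) = 8 - (L + v)*(-2)/4 = 8 - (-2*L - 2*v)/4 = 8 + (L/2 + v/2) = 8 + L/2 + v/2)
G(J, X) = 2/3 (G(J, X) = 4 - 1/3*10 = 4 - 10/3 = 2/3)
(11687 + G(200, D(-10, 5)))/(11750 + 49706) = (11687 + 2/3)/(11750 + 49706) = (35063/3)/61456 = (35063/3)*(1/61456) = 35063/184368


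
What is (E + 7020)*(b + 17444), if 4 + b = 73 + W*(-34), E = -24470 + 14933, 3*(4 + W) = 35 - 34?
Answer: -44394007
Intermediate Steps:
W = -11/3 (W = -4 + (35 - 34)/3 = -4 + (⅓)*1 = -4 + ⅓ = -11/3 ≈ -3.6667)
E = -9537
b = 581/3 (b = -4 + (73 - 11/3*(-34)) = -4 + (73 + 374/3) = -4 + 593/3 = 581/3 ≈ 193.67)
(E + 7020)*(b + 17444) = (-9537 + 7020)*(581/3 + 17444) = -2517*52913/3 = -44394007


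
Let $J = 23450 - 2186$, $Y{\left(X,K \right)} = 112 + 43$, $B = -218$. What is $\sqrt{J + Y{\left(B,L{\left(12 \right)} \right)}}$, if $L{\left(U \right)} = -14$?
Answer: $\sqrt{21419} \approx 146.35$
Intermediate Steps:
$Y{\left(X,K \right)} = 155$
$J = 21264$
$\sqrt{J + Y{\left(B,L{\left(12 \right)} \right)}} = \sqrt{21264 + 155} = \sqrt{21419}$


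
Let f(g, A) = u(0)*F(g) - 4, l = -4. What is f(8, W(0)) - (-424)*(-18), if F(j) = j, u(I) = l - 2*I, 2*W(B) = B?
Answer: -7668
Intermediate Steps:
W(B) = B/2
u(I) = -4 - 2*I
f(g, A) = -4 - 4*g (f(g, A) = (-4 - 2*0)*g - 4 = (-4 + 0)*g - 4 = -4*g - 4 = -4 - 4*g)
f(8, W(0)) - (-424)*(-18) = (-4 - 4*8) - (-424)*(-18) = (-4 - 32) - 106*72 = -36 - 7632 = -7668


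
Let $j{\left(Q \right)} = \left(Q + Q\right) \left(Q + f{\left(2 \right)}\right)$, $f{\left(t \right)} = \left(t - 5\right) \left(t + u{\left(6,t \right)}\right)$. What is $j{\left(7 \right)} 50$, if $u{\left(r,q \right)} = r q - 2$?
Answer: $-20300$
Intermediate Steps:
$u{\left(r,q \right)} = -2 + q r$ ($u{\left(r,q \right)} = q r - 2 = -2 + q r$)
$f{\left(t \right)} = \left(-5 + t\right) \left(-2 + 7 t\right)$ ($f{\left(t \right)} = \left(t - 5\right) \left(t + \left(-2 + t 6\right)\right) = \left(-5 + t\right) \left(t + \left(-2 + 6 t\right)\right) = \left(-5 + t\right) \left(-2 + 7 t\right)$)
$j{\left(Q \right)} = 2 Q \left(-36 + Q\right)$ ($j{\left(Q \right)} = \left(Q + Q\right) \left(Q + \left(10 - 74 + 7 \cdot 2^{2}\right)\right) = 2 Q \left(Q + \left(10 - 74 + 7 \cdot 4\right)\right) = 2 Q \left(Q + \left(10 - 74 + 28\right)\right) = 2 Q \left(Q - 36\right) = 2 Q \left(-36 + Q\right)$)
$j{\left(7 \right)} 50 = 2 \cdot 7 \left(-36 + 7\right) 50 = 2 \cdot 7 \left(-29\right) 50 = \left(-406\right) 50 = -20300$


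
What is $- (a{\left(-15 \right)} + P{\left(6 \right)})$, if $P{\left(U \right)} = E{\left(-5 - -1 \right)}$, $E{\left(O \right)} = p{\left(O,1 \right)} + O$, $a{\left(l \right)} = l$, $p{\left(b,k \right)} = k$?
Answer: $18$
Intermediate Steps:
$E{\left(O \right)} = 1 + O$
$P{\left(U \right)} = -3$ ($P{\left(U \right)} = 1 - 4 = -3$)
$- (a{\left(-15 \right)} + P{\left(6 \right)}) = - (-15 - 3) = \left(-1\right) \left(-18\right) = 18$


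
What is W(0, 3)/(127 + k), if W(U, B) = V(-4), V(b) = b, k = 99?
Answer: -2/113 ≈ -0.017699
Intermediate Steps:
W(U, B) = -4
W(0, 3)/(127 + k) = -4/(127 + 99) = -4/226 = -4*1/226 = -2/113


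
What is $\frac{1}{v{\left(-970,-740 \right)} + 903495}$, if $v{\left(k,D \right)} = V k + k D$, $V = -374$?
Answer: $\frac{1}{1984075} \approx 5.0401 \cdot 10^{-7}$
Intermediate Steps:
$v{\left(k,D \right)} = - 374 k + D k$ ($v{\left(k,D \right)} = - 374 k + k D = - 374 k + D k$)
$\frac{1}{v{\left(-970,-740 \right)} + 903495} = \frac{1}{- 970 \left(-374 - 740\right) + 903495} = \frac{1}{\left(-970\right) \left(-1114\right) + 903495} = \frac{1}{1080580 + 903495} = \frac{1}{1984075}$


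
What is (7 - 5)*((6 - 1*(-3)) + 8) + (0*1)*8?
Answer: 34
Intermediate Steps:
(7 - 5)*((6 - 1*(-3)) + 8) + (0*1)*8 = 2*((6 + 3) + 8) + 0*8 = 2*(9 + 8) + 0 = 2*17 + 0 = 34 + 0 = 34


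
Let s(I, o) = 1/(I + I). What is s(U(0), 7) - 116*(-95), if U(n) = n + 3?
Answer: 66121/6 ≈ 11020.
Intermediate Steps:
U(n) = 3 + n
s(I, o) = 1/(2*I)
s(U(0), 7) - 116*(-95) = 1/(2*(3 + 0)) - 116*(-95) = (½)/3 + 11020 = (½)*(⅓) + 11020 = ⅙ + 11020 = 66121/6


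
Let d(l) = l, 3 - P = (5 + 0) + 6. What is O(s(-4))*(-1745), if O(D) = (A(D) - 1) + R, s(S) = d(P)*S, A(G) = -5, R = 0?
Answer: 10470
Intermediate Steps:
P = -8 (P = 3 - ((5 + 0) + 6) = 3 - (5 + 6) = 3 - 1*11 = 3 - 11 = -8)
s(S) = -8*S
O(D) = -6 (O(D) = (-5 - 1) + 0 = -6 + 0 = -6)
O(s(-4))*(-1745) = -6*(-1745) = 10470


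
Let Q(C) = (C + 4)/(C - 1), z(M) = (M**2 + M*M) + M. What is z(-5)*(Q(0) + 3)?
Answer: -45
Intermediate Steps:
z(M) = M + 2*M**2 (z(M) = (M**2 + M**2) + M = 2*M**2 + M = M + 2*M**2)
Q(C) = (4 + C)/(-1 + C)
z(-5)*(Q(0) + 3) = (-5*(1 + 2*(-5)))*((4 + 0)/(-1 + 0) + 3) = (-5*(1 - 10))*(4/(-1) + 3) = (-5*(-9))*(-1*4 + 3) = 45*(-4 + 3) = 45*(-1) = -45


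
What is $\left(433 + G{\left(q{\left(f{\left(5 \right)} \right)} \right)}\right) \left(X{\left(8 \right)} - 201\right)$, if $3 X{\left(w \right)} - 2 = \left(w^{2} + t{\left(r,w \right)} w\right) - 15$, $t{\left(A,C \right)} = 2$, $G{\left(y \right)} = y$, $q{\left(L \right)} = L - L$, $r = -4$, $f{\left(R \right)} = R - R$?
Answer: $- \frac{232088}{3} \approx -77363.0$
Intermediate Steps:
$f{\left(R \right)} = 0$
$q{\left(L \right)} = 0$
$X{\left(w \right)} = - \frac{13}{3} + \frac{w^{2}}{3} + \frac{2 w}{3}$ ($X{\left(w \right)} = \frac{2}{3} + \frac{\left(w^{2} + 2 w\right) - 15}{3} = \frac{2}{3} + \frac{-15 + w^{2} + 2 w}{3} = \frac{2}{3} + \left(-5 + \frac{w^{2}}{3} + \frac{2 w}{3}\right) = - \frac{13}{3} + \frac{w^{2}}{3} + \frac{2 w}{3}$)
$\left(433 + G{\left(q{\left(f{\left(5 \right)} \right)} \right)}\right) \left(X{\left(8 \right)} - 201\right) = \left(433 + 0\right) \left(\left(- \frac{13}{3} + \frac{8^{2}}{3} + \frac{2}{3} \cdot 8\right) - 201\right) = 433 \left(\left(- \frac{13}{3} + \frac{1}{3} \cdot 64 + \frac{16}{3}\right) - 201\right) = 433 \left(\left(- \frac{13}{3} + \frac{64}{3} + \frac{16}{3}\right) - 201\right) = 433 \left(\frac{67}{3} - 201\right) = 433 \left(- \frac{536}{3}\right) = - \frac{232088}{3}$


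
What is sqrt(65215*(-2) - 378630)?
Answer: 2*I*sqrt(127265) ≈ 713.48*I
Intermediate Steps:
sqrt(65215*(-2) - 378630) = sqrt(-130430 - 378630) = sqrt(-509060) = 2*I*sqrt(127265)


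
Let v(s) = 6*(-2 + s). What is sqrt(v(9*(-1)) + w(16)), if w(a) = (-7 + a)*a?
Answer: sqrt(78) ≈ 8.8318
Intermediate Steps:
w(a) = a*(-7 + a)
v(s) = -12 + 6*s
sqrt(v(9*(-1)) + w(16)) = sqrt((-12 + 6*(9*(-1))) + 16*(-7 + 16)) = sqrt((-12 + 6*(-9)) + 16*9) = sqrt((-12 - 54) + 144) = sqrt(-66 + 144) = sqrt(78)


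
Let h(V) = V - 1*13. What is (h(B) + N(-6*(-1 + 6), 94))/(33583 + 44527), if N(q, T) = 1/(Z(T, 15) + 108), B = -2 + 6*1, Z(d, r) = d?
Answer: -1817/15778220 ≈ -0.00011516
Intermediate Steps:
B = 4 (B = -2 + 6 = 4)
h(V) = -13 + V (h(V) = V - 13 = -13 + V)
N(q, T) = 1/(108 + T) (N(q, T) = 1/(T + 108) = 1/(108 + T))
(h(B) + N(-6*(-1 + 6), 94))/(33583 + 44527) = ((-13 + 4) + 1/(108 + 94))/(33583 + 44527) = (-9 + 1/202)/78110 = (-9 + 1/202)*(1/78110) = -1817/202*1/78110 = -1817/15778220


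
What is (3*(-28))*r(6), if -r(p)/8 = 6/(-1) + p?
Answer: 0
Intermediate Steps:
r(p) = 48 - 8*p (r(p) = -8*(6/(-1) + p) = -8*(6*(-1) + p) = -8*(-6 + p) = 48 - 8*p)
(3*(-28))*r(6) = (3*(-28))*(48 - 8*6) = -84*(48 - 48) = -84*0 = 0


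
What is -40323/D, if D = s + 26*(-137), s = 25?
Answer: 13441/1179 ≈ 11.400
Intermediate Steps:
D = -3537 (D = 25 + 26*(-137) = 25 - 3562 = -3537)
-40323/D = -40323/(-3537) = -40323*(-1/3537) = 13441/1179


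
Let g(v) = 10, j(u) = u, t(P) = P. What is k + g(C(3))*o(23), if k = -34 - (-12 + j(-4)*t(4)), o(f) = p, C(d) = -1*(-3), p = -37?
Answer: -376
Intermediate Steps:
C(d) = 3
o(f) = -37
k = -6 (k = -34 - (-12 - 4*4) = -34 - (-12 - 16) = -34 - 1*(-28) = -34 + 28 = -6)
k + g(C(3))*o(23) = -6 + 10*(-37) = -6 - 370 = -376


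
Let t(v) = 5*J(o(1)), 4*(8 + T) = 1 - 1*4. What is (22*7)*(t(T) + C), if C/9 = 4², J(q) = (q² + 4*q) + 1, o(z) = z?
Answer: 26796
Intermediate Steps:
T = -35/4 (T = -8 + (1 - 1*4)/4 = -8 + (1 - 4)/4 = -8 + (¼)*(-3) = -8 - ¾ = -35/4 ≈ -8.7500)
J(q) = 1 + q² + 4*q
t(v) = 30 (t(v) = 5*(1 + 1² + 4*1) = 5*(1 + 1 + 4) = 5*6 = 30)
C = 144 (C = 9*4² = 9*16 = 144)
(22*7)*(t(T) + C) = (22*7)*(30 + 144) = 154*174 = 26796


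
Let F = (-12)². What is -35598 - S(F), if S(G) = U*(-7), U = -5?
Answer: -35633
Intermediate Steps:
F = 144
S(G) = 35 (S(G) = -5*(-7) = 35)
-35598 - S(F) = -35598 - 1*35 = -35598 - 35 = -35633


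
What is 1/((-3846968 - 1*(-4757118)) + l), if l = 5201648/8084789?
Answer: 8084789/7358375909998 ≈ 1.0987e-6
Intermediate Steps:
l = 5201648/8084789 (l = 5201648*(1/8084789) = 5201648/8084789 ≈ 0.64339)
1/((-3846968 - 1*(-4757118)) + l) = 1/((-3846968 - 1*(-4757118)) + 5201648/8084789) = 1/((-3846968 + 4757118) + 5201648/8084789) = 1/(910150 + 5201648/8084789) = 1/(7358375909998/8084789) = 8084789/7358375909998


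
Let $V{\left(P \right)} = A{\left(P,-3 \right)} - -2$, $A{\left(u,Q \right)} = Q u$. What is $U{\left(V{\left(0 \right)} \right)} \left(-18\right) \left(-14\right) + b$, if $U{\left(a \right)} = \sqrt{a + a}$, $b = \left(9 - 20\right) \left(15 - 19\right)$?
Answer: $548$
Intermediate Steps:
$b = 44$ ($b = \left(-11\right) \left(-4\right) = 44$)
$V{\left(P \right)} = 2 - 3 P$ ($V{\left(P \right)} = - 3 P - -2 = - 3 P + 2 = 2 - 3 P$)
$U{\left(a \right)} = \sqrt{2} \sqrt{a}$ ($U{\left(a \right)} = \sqrt{2 a} = \sqrt{2} \sqrt{a}$)
$U{\left(V{\left(0 \right)} \right)} \left(-18\right) \left(-14\right) + b = \sqrt{2} \sqrt{2 - 0} \left(-18\right) \left(-14\right) + 44 = \sqrt{2} \sqrt{2 + 0} \left(-18\right) \left(-14\right) + 44 = \sqrt{2} \sqrt{2} \left(-18\right) \left(-14\right) + 44 = 2 \left(-18\right) \left(-14\right) + 44 = \left(-36\right) \left(-14\right) + 44 = 504 + 44 = 548$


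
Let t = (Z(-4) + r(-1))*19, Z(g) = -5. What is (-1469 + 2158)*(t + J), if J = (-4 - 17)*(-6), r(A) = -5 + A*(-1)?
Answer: -31005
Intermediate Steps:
r(A) = -5 - A
J = 126 (J = -21*(-6) = 126)
t = -171 (t = (-5 + (-5 - 1*(-1)))*19 = (-5 + (-5 + 1))*19 = (-5 - 4)*19 = -9*19 = -171)
(-1469 + 2158)*(t + J) = (-1469 + 2158)*(-171 + 126) = 689*(-45) = -31005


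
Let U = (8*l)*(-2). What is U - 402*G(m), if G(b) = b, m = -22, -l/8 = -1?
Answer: 8716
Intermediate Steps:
l = 8 (l = -8*(-1) = 8)
U = -128 (U = (8*8)*(-2) = 64*(-2) = -128)
U - 402*G(m) = -128 - 402*(-22) = -128 + 8844 = 8716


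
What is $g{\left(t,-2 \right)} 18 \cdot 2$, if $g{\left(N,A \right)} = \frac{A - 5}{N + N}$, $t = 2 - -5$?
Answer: $-18$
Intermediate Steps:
$t = 7$ ($t = 2 + 5 = 7$)
$g{\left(N,A \right)} = \frac{-5 + A}{2 N}$
$g{\left(t,-2 \right)} 18 \cdot 2 = \frac{-5 - 2}{2 \cdot 7} \cdot 18 \cdot 2 = \frac{1}{2} \cdot \frac{1}{7} \left(-7\right) 36 = \left(- \frac{1}{2}\right) 36 = -18$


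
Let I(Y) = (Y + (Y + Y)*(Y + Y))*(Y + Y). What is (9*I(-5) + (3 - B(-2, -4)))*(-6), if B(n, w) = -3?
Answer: 51264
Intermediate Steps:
I(Y) = 2*Y*(Y + 4*Y²) (I(Y) = (Y + (2*Y)*(2*Y))*(2*Y) = (Y + 4*Y²)*(2*Y) = 2*Y*(Y + 4*Y²))
(9*I(-5) + (3 - B(-2, -4)))*(-6) = (9*((-5)²*(2 + 8*(-5))) + (3 - 1*(-3)))*(-6) = (9*(25*(2 - 40)) + (3 + 3))*(-6) = (9*(25*(-38)) + 6)*(-6) = (9*(-950) + 6)*(-6) = (-8550 + 6)*(-6) = -8544*(-6) = 51264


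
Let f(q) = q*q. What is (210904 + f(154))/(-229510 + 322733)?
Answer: 234620/93223 ≈ 2.5168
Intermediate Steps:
f(q) = q²
(210904 + f(154))/(-229510 + 322733) = (210904 + 154²)/(-229510 + 322733) = (210904 + 23716)/93223 = 234620*(1/93223) = 234620/93223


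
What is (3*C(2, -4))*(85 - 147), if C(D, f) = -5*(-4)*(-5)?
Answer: 18600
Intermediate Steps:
C(D, f) = -100 (C(D, f) = 20*(-5) = -100)
(3*C(2, -4))*(85 - 147) = (3*(-100))*(85 - 147) = -300*(-62) = 18600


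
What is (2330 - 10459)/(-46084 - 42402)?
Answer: 8129/88486 ≈ 0.091868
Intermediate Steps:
(2330 - 10459)/(-46084 - 42402) = -8129/(-88486) = -8129*(-1/88486) = 8129/88486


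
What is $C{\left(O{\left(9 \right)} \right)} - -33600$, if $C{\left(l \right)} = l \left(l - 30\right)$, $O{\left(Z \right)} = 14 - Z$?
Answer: $33475$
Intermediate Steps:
$C{\left(l \right)} = l \left(-30 + l\right)$
$C{\left(O{\left(9 \right)} \right)} - -33600 = \left(14 - 9\right) \left(-30 + \left(14 - 9\right)\right) - -33600 = \left(14 - 9\right) \left(-30 + \left(14 - 9\right)\right) + 33600 = 5 \left(-30 + 5\right) + 33600 = 5 \left(-25\right) + 33600 = -125 + 33600 = 33475$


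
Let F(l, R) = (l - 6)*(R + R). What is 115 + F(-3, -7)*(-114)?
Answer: -14249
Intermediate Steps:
F(l, R) = 2*R*(-6 + l) (F(l, R) = (-6 + l)*(2*R) = 2*R*(-6 + l))
115 + F(-3, -7)*(-114) = 115 + (2*(-7)*(-6 - 3))*(-114) = 115 + (2*(-7)*(-9))*(-114) = 115 + 126*(-114) = 115 - 14364 = -14249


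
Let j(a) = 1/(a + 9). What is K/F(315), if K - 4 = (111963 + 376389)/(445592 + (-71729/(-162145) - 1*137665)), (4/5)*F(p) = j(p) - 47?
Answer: -5020189481088/52796339330395 ≈ -0.095086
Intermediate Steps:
j(a) = 1/(9 + a)
F(p) = -235/4 + 5/(4*(9 + p)) (F(p) = 5*(1/(9 + p) - 47)/4 = 5*(-47 + 1/(9 + p))/4 = -235/4 + 5/(4*(9 + p)))
K = 11620808984/2080370631 (K = 4 + (111963 + 376389)/(445592 + (-71729/(-162145) - 1*137665)) = 4 + 488352/(445592 + (-71729*(-1/162145) - 137665)) = 4 + 488352/(445592 + (71729/162145 - 137665)) = 4 + 488352/(445592 - 22321619696/162145) = 4 + 488352/(49928895144/162145) = 4 + 488352*(162145/49928895144) = 4 + 3299326460/2080370631 = 11620808984/2080370631 ≈ 5.5859)
K/F(315) = 11620808984/(2080370631*((5*(-422 - 47*315)/(4*(9 + 315))))) = 11620808984/(2080370631*(((5/4)*(-422 - 14805)/324))) = 11620808984/(2080370631*(((5/4)*(1/324)*(-15227)))) = 11620808984/(2080370631*(-76135/1296)) = (11620808984/2080370631)*(-1296/76135) = -5020189481088/52796339330395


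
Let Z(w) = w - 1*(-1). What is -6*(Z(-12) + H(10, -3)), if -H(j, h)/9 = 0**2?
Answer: 66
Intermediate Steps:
H(j, h) = 0 (H(j, h) = -9*0**2 = -9*0 = 0)
Z(w) = 1 + w (Z(w) = w + 1 = 1 + w)
-6*(Z(-12) + H(10, -3)) = -6*((1 - 12) + 0) = -6*(-11 + 0) = -6*(-11) = 66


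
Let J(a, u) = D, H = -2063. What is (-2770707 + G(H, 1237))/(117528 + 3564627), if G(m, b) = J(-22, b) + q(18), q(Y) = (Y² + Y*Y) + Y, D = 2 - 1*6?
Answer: -554009/736431 ≈ -0.75229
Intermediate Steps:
D = -4 (D = 2 - 6 = -4)
J(a, u) = -4
q(Y) = Y + 2*Y² (q(Y) = (Y² + Y²) + Y = 2*Y² + Y = Y + 2*Y²)
G(m, b) = 662 (G(m, b) = -4 + 18*(1 + 2*18) = -4 + 18*(1 + 36) = -4 + 18*37 = -4 + 666 = 662)
(-2770707 + G(H, 1237))/(117528 + 3564627) = (-2770707 + 662)/(117528 + 3564627) = -2770045/3682155 = -2770045*1/3682155 = -554009/736431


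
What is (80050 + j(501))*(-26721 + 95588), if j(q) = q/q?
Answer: 5512872217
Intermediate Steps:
j(q) = 1
(80050 + j(501))*(-26721 + 95588) = (80050 + 1)*(-26721 + 95588) = 80051*68867 = 5512872217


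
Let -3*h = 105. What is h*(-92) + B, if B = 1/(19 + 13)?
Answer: 103041/32 ≈ 3220.0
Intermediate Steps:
h = -35 (h = -1/3*105 = -35)
B = 1/32 ≈ 0.031250
h*(-92) + B = -35*(-92) + 1/32 = 3220 + 1/32 = 103041/32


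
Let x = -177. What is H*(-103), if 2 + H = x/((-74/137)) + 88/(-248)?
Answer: -76870651/2294 ≈ -33509.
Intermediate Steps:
H = 746317/2294 (H = -2 + (-177/((-74/137)) + 88/(-248)) = -2 + (-177/((-74*1/137)) + 88*(-1/248)) = -2 + (-177/(-74/137) - 11/31) = -2 + (-177*(-137/74) - 11/31) = -2 + (24249/74 - 11/31) = -2 + 750905/2294 = 746317/2294 ≈ 325.33)
H*(-103) = (746317/2294)*(-103) = -76870651/2294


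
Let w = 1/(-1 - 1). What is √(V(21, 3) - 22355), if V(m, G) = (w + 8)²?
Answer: I*√89195/2 ≈ 149.33*I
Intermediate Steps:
w = -½ (w = 1/(-2) = -½ ≈ -0.50000)
V(m, G) = 225/4 (V(m, G) = (-½ + 8)² = (15/2)² = 225/4)
√(V(21, 3) - 22355) = √(225/4 - 22355) = √(-89195/4) = I*√89195/2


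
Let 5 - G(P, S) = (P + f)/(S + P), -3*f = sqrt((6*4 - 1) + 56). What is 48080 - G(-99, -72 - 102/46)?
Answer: 63844359/1328 + 23*sqrt(79)/11952 ≈ 48076.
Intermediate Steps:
f = -sqrt(79)/3 (f = -sqrt((6*4 - 1) + 56)/3 = -sqrt((24 - 1) + 56)/3 = -sqrt(23 + 56)/3 = -sqrt(79)/3 ≈ -2.9627)
G(P, S) = 5 - (P - sqrt(79)/3)/(P + S) (G(P, S) = 5 - (P - sqrt(79)/3)/(S + P) = 5 - (P - sqrt(79)/3)/(P + S))
48080 - G(-99, -72 - 102/46) = 48080 - (4*(-99) + 5*(-72 - 102/46) + sqrt(79)/3)/(-99 + (-72 - 102/46)) = 48080 - (-396 + 5*(-72 - 102/46) + sqrt(79)/3)/(-99 + (-72 - 102/46)) = 48080 - (-396 + 5*(-72 - 1*51/23) + sqrt(79)/3)/(-99 + (-72 - 1*51/23)) = 48080 - (-396 + 5*(-72 - 51/23) + sqrt(79)/3)/(-99 + (-72 - 51/23)) = 48080 - (-396 + 5*(-1707/23) + sqrt(79)/3)/(-99 - 1707/23) = 48080 - (-396 - 8535/23 + sqrt(79)/3)/(-3984/23) = 48080 - (-23)*(-17643/23 + sqrt(79)/3)/3984 = 48080 - (5881/1328 - 23*sqrt(79)/11952) = 48080 + (-5881/1328 + 23*sqrt(79)/11952) = 63844359/1328 + 23*sqrt(79)/11952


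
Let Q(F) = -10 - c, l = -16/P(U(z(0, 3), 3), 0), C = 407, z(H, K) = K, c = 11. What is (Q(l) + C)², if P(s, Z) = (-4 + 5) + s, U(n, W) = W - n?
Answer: 148996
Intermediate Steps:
P(s, Z) = 1 + s
l = -16 (l = -16/(1 + (3 - 1*3)) = -16/(1 + (3 - 3)) = -16/(1 + 0) = -16/1 = -16*1 = -16)
Q(F) = -21 (Q(F) = -10 - 1*11 = -10 - 11 = -21)
(Q(l) + C)² = (-21 + 407)² = 386² = 148996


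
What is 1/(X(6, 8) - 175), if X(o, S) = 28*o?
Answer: -⅐ ≈ -0.14286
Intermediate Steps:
1/(X(6, 8) - 175) = 1/(28*6 - 175) = 1/(168 - 175) = 1/(-7) = -⅐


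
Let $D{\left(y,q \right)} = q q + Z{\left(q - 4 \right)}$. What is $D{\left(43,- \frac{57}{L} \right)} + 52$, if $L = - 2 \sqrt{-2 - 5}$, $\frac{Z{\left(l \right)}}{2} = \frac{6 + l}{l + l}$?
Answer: $\frac{- 100605 \sqrt{7} + 101192 i}{28 \left(- 56 i + 57 \sqrt{7}\right)} \approx -63.217 + 0.4895 i$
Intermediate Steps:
$Z{\left(l \right)} = \frac{6 + l}{l}$ ($Z{\left(l \right)} = 2 \frac{6 + l}{l + l} = 2 \frac{6 + l}{2 l} = \frac{6 + l}{l}$)
$L = - 2 i \sqrt{7}$ ($L = - 2 \sqrt{-7} = - 2 i \sqrt{7} \approx - 5.2915 i$)
$D{\left(y,q \right)} = q^{2} + \frac{2 + q}{-4 + q}$ ($D{\left(y,q \right)} = q q + \frac{6 + \left(q - 4\right)}{q - 4} = q^{2} + \frac{6 + \left(-4 + q\right)}{-4 + q} = q^{2} + \frac{2 + q}{-4 + q}$)
$D{\left(43,- \frac{57}{L} \right)} + 52 = \frac{2 - \frac{57}{\left(-2\right) i \sqrt{7}} + \left(- \frac{57}{\left(-2\right) i \sqrt{7}}\right)^{2} \left(-4 - \frac{57}{\left(-2\right) i \sqrt{7}}\right)}{-4 - \frac{57}{\left(-2\right) i \sqrt{7}}} + 52 = \frac{2 - 57 \frac{i \sqrt{7}}{14} + \left(- 57 \frac{i \sqrt{7}}{14}\right)^{2} \left(-4 - 57 \frac{i \sqrt{7}}{14}\right)}{-4 - 57 \frac{i \sqrt{7}}{14}} + 52 = \frac{2 - \frac{57 i \sqrt{7}}{14} + \left(- \frac{57 i \sqrt{7}}{14}\right)^{2} \left(-4 - \frac{57 i \sqrt{7}}{14}\right)}{-4 - \frac{57 i \sqrt{7}}{14}} + 52 = \frac{2 - \frac{57 i \sqrt{7}}{14} - \frac{3249 \left(-4 - \frac{57 i \sqrt{7}}{14}\right)}{28}}{-4 - \frac{57 i \sqrt{7}}{14}} + 52 = \frac{2 - \frac{57 i \sqrt{7}}{14} + \left(\frac{3249}{7} + \frac{185193 i \sqrt{7}}{392}\right)}{-4 - \frac{57 i \sqrt{7}}{14}} + 52 = \frac{\frac{3263}{7} + \frac{183597 i \sqrt{7}}{392}}{-4 - \frac{57 i \sqrt{7}}{14}} + 52 = 52 + \frac{\frac{3263}{7} + \frac{183597 i \sqrt{7}}{392}}{-4 - \frac{57 i \sqrt{7}}{14}}$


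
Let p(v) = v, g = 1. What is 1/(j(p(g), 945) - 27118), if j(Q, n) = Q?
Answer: -1/27117 ≈ -3.6877e-5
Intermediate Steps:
1/(j(p(g), 945) - 27118) = 1/(1 - 27118) = 1/(-27117) = -1/27117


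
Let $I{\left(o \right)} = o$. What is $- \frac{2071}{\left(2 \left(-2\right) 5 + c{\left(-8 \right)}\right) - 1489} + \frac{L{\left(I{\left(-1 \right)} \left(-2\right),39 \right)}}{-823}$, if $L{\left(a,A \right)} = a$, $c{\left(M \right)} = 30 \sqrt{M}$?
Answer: $\frac{855806945}{626654421} + \frac{41420 i \sqrt{2}}{761427} \approx 1.3657 + 0.07693 i$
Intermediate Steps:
$- \frac{2071}{\left(2 \left(-2\right) 5 + c{\left(-8 \right)}\right) - 1489} + \frac{L{\left(I{\left(-1 \right)} \left(-2\right),39 \right)}}{-823} = - \frac{2071}{\left(2 \left(-2\right) 5 + 30 \sqrt{-8}\right) - 1489} + \frac{\left(-1\right) \left(-2\right)}{-823} = - \frac{2071}{\left(\left(-4\right) 5 + 30 \cdot 2 i \sqrt{2}\right) - 1489} + 2 \left(- \frac{1}{823}\right) = - \frac{2071}{\left(-20 + 60 i \sqrt{2}\right) - 1489} - \frac{2}{823} = - \frac{2071}{-1509 + 60 i \sqrt{2}} - \frac{2}{823} = - \frac{2}{823} - \frac{2071}{-1509 + 60 i \sqrt{2}}$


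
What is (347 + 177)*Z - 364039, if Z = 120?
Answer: -301159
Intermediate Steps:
(347 + 177)*Z - 364039 = (347 + 177)*120 - 364039 = 524*120 - 364039 = 62880 - 364039 = -301159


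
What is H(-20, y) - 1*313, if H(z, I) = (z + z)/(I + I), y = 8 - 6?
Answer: -323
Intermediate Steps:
y = 2
H(z, I) = z/I (H(z, I) = (2*z)/((2*I)) = (2*z)*(1/(2*I)) = z/I)
H(-20, y) - 1*313 = -20/2 - 1*313 = -20*½ - 313 = -10 - 313 = -323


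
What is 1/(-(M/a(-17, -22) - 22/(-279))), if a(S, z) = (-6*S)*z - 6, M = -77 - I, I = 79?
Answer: -34875/5168 ≈ -6.7483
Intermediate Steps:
M = -156 (M = -77 - 1*79 = -77 - 79 = -156)
a(S, z) = -6 - 6*S*z (a(S, z) = -6*S*z - 6 = -6 - 6*S*z)
1/(-(M/a(-17, -22) - 22/(-279))) = 1/(-(-156/(-6 - 6*(-17)*(-22)) - 22/(-279))) = 1/(-(-156/(-6 - 2244) - 22*(-1/279))) = 1/(-(-156/(-2250) + 22/279)) = 1/(-(-156*(-1/2250) + 22/279)) = 1/(-(26/375 + 22/279)) = 1/(-1*5168/34875) = 1/(-5168/34875) = -34875/5168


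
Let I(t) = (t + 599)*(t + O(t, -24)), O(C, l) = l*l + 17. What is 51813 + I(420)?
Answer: 1084060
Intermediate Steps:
O(C, l) = 17 + l**2 (O(C, l) = l**2 + 17 = 17 + l**2)
I(t) = (593 + t)*(599 + t) (I(t) = (t + 599)*(t + (17 + (-24)**2)) = (599 + t)*(t + (17 + 576)) = (599 + t)*(t + 593) = (599 + t)*(593 + t) = (593 + t)*(599 + t))
51813 + I(420) = 51813 + (355207 + 420**2 + 1192*420) = 51813 + (355207 + 176400 + 500640) = 51813 + 1032247 = 1084060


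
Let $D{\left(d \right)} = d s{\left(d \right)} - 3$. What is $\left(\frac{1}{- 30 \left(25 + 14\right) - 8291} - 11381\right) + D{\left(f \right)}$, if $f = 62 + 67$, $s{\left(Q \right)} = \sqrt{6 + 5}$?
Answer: $- \frac{107704025}{9461} + 129 \sqrt{11} \approx -10956.0$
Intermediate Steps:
$s{\left(Q \right)} = \sqrt{11}$
$f = 129$
$D{\left(d \right)} = -3 + d \sqrt{11}$ ($D{\left(d \right)} = d \sqrt{11} - 3 = -3 + d \sqrt{11}$)
$\left(\frac{1}{- 30 \left(25 + 14\right) - 8291} - 11381\right) + D{\left(f \right)} = \left(\frac{1}{- 30 \left(25 + 14\right) - 8291} - 11381\right) - \left(3 - 129 \sqrt{11}\right) = \left(\frac{1}{\left(-30\right) 39 - 8291} - 11381\right) - \left(3 - 129 \sqrt{11}\right) = \left(\frac{1}{-1170 - 8291} - 11381\right) - \left(3 - 129 \sqrt{11}\right) = \left(\frac{1}{-9461} - 11381\right) - \left(3 - 129 \sqrt{11}\right) = \left(- \frac{1}{9461} - 11381\right) - \left(3 - 129 \sqrt{11}\right) = - \frac{107675642}{9461} - \left(3 - 129 \sqrt{11}\right) = - \frac{107704025}{9461} + 129 \sqrt{11}$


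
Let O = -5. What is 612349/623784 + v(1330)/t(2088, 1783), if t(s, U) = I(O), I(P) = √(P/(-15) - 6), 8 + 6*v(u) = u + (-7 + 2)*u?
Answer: 612349/623784 + 888*I*√51/17 ≈ 0.98167 + 373.03*I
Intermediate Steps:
v(u) = -4/3 - 2*u/3 (v(u) = -4/3 + (u + (-7 + 2)*u)/6 = -4/3 + (u - 5*u)/6 = -4/3 + (-4*u)/6 = -4/3 - 2*u/3)
I(P) = √(-6 - P/15) (I(P) = √(P*(-1/15) - 6) = √(-P/15 - 6) = √(-6 - P/15))
t(s, U) = I*√51/3 (t(s, U) = √(-1350 - 15*(-5))/15 = √(-1350 + 75)/15 = √(-1275)/15 = (5*I*√51)/15 = I*√51/3)
612349/623784 + v(1330)/t(2088, 1783) = 612349/623784 + (-4/3 - ⅔*1330)/((I*√51/3)) = 612349*(1/623784) + (-4/3 - 2660/3)*(-I*√51/17) = 612349/623784 - (-888)*I*√51/17 = 612349/623784 + 888*I*√51/17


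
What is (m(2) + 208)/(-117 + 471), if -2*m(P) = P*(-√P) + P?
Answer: 69/118 + √2/354 ≈ 0.58874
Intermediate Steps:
m(P) = P^(3/2)/2 - P/2 (m(P) = -(P*(-√P) + P)/2 = -(-P^(3/2) + P)/2 = -(P - P^(3/2))/2 = P^(3/2)/2 - P/2)
(m(2) + 208)/(-117 + 471) = ((2^(3/2)/2 - ½*2) + 208)/(-117 + 471) = (((2*√2)/2 - 1) + 208)/354 = ((√2 - 1) + 208)*(1/354) = ((-1 + √2) + 208)*(1/354) = (207 + √2)*(1/354) = 69/118 + √2/354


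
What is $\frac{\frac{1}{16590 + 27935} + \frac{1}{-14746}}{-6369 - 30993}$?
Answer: $\frac{29779}{24530605815300} \approx 1.214 \cdot 10^{-9}$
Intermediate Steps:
$\frac{\frac{1}{16590 + 27935} + \frac{1}{-14746}}{-6369 - 30993} = \frac{\frac{1}{44525} - \frac{1}{14746}}{-37362} = \left(\frac{1}{44525} - \frac{1}{14746}\right) \left(- \frac{1}{37362}\right) = \left(- \frac{29779}{656565650}\right) \left(- \frac{1}{37362}\right) = \frac{29779}{24530605815300}$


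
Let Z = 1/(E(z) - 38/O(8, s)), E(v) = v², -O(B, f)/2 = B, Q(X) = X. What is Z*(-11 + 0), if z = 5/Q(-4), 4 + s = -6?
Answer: -176/63 ≈ -2.7937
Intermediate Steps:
s = -10 (s = -4 - 6 = -10)
O(B, f) = -2*B
z = -5/4 (z = 5/(-4) = 5*(-¼) = -5/4 ≈ -1.2500)
Z = 16/63 (Z = 1/((-5/4)² - 38/((-2*8))) = 1/(25/16 - 38/(-16)) = 1/(25/16 - 38*(-1/16)) = 1/(25/16 + 19/8) = 1/(63/16) = 16/63 ≈ 0.25397)
Z*(-11 + 0) = 16*(-11 + 0)/63 = (16/63)*(-11) = -176/63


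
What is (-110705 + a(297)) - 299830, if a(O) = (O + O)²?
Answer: -57699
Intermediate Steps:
a(O) = 4*O² (a(O) = (2*O)² = 4*O²)
(-110705 + a(297)) - 299830 = (-110705 + 4*297²) - 299830 = (-110705 + 4*88209) - 299830 = (-110705 + 352836) - 299830 = 242131 - 299830 = -57699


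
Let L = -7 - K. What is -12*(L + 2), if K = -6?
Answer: -12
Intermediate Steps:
L = -1 (L = -7 - 1*(-6) = -7 + 6 = -1)
-12*(L + 2) = -12*(-1 + 2) = -12*1 = -12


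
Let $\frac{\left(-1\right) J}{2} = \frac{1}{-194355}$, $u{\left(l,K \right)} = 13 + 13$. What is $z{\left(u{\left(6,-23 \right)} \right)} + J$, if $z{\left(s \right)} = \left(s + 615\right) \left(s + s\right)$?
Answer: $\frac{6478240862}{194355} \approx 33332.0$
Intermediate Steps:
$u{\left(l,K \right)} = 26$
$z{\left(s \right)} = 2 s \left(615 + s\right)$ ($z{\left(s \right)} = \left(615 + s\right) 2 s = 2 s \left(615 + s\right)$)
$J = \frac{2}{194355}$ ($J = - \frac{2}{-194355} = \left(-2\right) \left(- \frac{1}{194355}\right) = \frac{2}{194355} \approx 1.029 \cdot 10^{-5}$)
$z{\left(u{\left(6,-23 \right)} \right)} + J = 2 \cdot 26 \left(615 + 26\right) + \frac{2}{194355} = 2 \cdot 26 \cdot 641 + \frac{2}{194355} = 33332 + \frac{2}{194355} = \frac{6478240862}{194355}$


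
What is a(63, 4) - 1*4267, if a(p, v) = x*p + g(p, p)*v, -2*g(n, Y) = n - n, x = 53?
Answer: -928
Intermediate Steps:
g(n, Y) = 0 (g(n, Y) = -(n - n)/2 = -1/2*0 = 0)
a(p, v) = 53*p (a(p, v) = 53*p + 0*v = 53*p + 0 = 53*p)
a(63, 4) - 1*4267 = 53*63 - 1*4267 = 3339 - 4267 = -928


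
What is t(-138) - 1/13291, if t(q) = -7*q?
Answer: 12839105/13291 ≈ 966.00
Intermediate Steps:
t(-138) - 1/13291 = -7*(-138) - 1/13291 = 966 - 1*1/13291 = 966 - 1/13291 = 12839105/13291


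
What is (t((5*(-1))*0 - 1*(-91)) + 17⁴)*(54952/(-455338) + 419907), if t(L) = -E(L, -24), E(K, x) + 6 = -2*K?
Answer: 8002561926009663/227669 ≈ 3.5150e+10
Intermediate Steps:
E(K, x) = -6 - 2*K
t(L) = 6 + 2*L (t(L) = -(-6 - 2*L) = 6 + 2*L)
(t((5*(-1))*0 - 1*(-91)) + 17⁴)*(54952/(-455338) + 419907) = ((6 + 2*((5*(-1))*0 - 1*(-91))) + 17⁴)*(54952/(-455338) + 419907) = ((6 + 2*(-5*0 + 91)) + 83521)*(54952*(-1/455338) + 419907) = ((6 + 2*(0 + 91)) + 83521)*(-27476/227669 + 419907) = ((6 + 2*91) + 83521)*(95599779307/227669) = ((6 + 182) + 83521)*(95599779307/227669) = (188 + 83521)*(95599779307/227669) = 83709*(95599779307/227669) = 8002561926009663/227669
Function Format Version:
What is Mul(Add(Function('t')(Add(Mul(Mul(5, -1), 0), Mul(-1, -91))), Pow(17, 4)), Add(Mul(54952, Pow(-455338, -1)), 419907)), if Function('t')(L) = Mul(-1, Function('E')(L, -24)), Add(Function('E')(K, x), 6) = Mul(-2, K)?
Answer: Rational(8002561926009663, 227669) ≈ 3.5150e+10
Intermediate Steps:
Function('E')(K, x) = Add(-6, Mul(-2, K))
Function('t')(L) = Add(6, Mul(2, L)) (Function('t')(L) = Mul(-1, Add(-6, Mul(-2, L))) = Add(6, Mul(2, L)))
Mul(Add(Function('t')(Add(Mul(Mul(5, -1), 0), Mul(-1, -91))), Pow(17, 4)), Add(Mul(54952, Pow(-455338, -1)), 419907)) = Mul(Add(Add(6, Mul(2, Add(Mul(Mul(5, -1), 0), Mul(-1, -91)))), Pow(17, 4)), Add(Mul(54952, Pow(-455338, -1)), 419907)) = Mul(Add(Add(6, Mul(2, Add(Mul(-5, 0), 91))), 83521), Add(Mul(54952, Rational(-1, 455338)), 419907)) = Mul(Add(Add(6, Mul(2, Add(0, 91))), 83521), Add(Rational(-27476, 227669), 419907)) = Mul(Add(Add(6, Mul(2, 91)), 83521), Rational(95599779307, 227669)) = Mul(Add(Add(6, 182), 83521), Rational(95599779307, 227669)) = Mul(Add(188, 83521), Rational(95599779307, 227669)) = Mul(83709, Rational(95599779307, 227669)) = Rational(8002561926009663, 227669)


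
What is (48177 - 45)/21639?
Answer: 16044/7213 ≈ 2.2243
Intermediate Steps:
(48177 - 45)/21639 = 48132*(1/21639) = 16044/7213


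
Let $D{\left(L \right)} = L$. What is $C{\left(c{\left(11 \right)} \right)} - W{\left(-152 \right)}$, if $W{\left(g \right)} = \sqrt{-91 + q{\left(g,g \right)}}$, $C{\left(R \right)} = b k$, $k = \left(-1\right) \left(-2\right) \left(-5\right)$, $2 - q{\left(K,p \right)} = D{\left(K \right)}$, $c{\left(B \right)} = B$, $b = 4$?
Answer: $-40 - 3 \sqrt{7} \approx -47.937$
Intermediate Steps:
$q{\left(K,p \right)} = 2 - K$
$k = -10$ ($k = 2 \left(-5\right) = -10$)
$C{\left(R \right)} = -40$ ($C{\left(R \right)} = 4 \left(-10\right) = -40$)
$W{\left(g \right)} = \sqrt{-89 - g}$ ($W{\left(g \right)} = \sqrt{-91 - \left(-2 + g\right)} = \sqrt{-89 - g}$)
$C{\left(c{\left(11 \right)} \right)} - W{\left(-152 \right)} = -40 - \sqrt{-89 - -152} = -40 - \sqrt{-89 + 152} = -40 - \sqrt{63} = -40 - 3 \sqrt{7}$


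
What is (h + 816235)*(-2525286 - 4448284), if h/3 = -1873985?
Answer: 33513024820400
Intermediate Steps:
h = -5621955 (h = 3*(-1873985) = -5621955)
(h + 816235)*(-2525286 - 4448284) = (-5621955 + 816235)*(-2525286 - 4448284) = -4805720*(-6973570) = 33513024820400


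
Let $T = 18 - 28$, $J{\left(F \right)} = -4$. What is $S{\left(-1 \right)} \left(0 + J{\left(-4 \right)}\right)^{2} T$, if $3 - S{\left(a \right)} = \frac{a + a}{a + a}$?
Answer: $-320$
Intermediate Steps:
$S{\left(a \right)} = 2$ ($S{\left(a \right)} = 3 - \frac{a + a}{a + a} = 3 - \frac{2 a}{2 a} = 3 - 2 a \frac{1}{2 a} = 3 - 1 = 2$)
$T = -10$
$S{\left(-1 \right)} \left(0 + J{\left(-4 \right)}\right)^{2} T = 2 \left(0 - 4\right)^{2} \left(-10\right) = 2 \left(-4\right)^{2} \left(-10\right) = 2 \cdot 16 \left(-10\right) = 32 \left(-10\right) = -320$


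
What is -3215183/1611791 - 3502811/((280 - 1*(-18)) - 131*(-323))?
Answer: -5782801407314/68680026301 ≈ -84.199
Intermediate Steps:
-3215183/1611791 - 3502811/((280 - 1*(-18)) - 131*(-323)) = -3215183*1/1611791 - 3502811/((280 + 18) + 42313) = -3215183/1611791 - 3502811/(298 + 42313) = -3215183/1611791 - 3502811/42611 = -5782801407314/68680026301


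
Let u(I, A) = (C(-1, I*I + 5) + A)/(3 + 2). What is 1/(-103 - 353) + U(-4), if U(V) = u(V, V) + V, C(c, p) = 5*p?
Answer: 36931/2280 ≈ 16.198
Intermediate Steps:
u(I, A) = 5 + I² + A/5 (u(I, A) = (5*(I*I + 5) + A)/(3 + 2) = (5*(I² + 5) + A)/5 = (5*(5 + I²) + A)*(⅕) = ((25 + 5*I²) + A)*(⅕) = (25 + A + 5*I²)*(⅕) = 5 + I² + A/5)
U(V) = 5 + V² + 6*V/5 (U(V) = (5 + V² + V/5) + V = 5 + V² + 6*V/5)
1/(-103 - 353) + U(-4) = 1/(-103 - 353) + (5 + (-4)² + (6/5)*(-4)) = 1/(-456) + (5 + 16 - 24/5) = -1/456 + 81/5 = 36931/2280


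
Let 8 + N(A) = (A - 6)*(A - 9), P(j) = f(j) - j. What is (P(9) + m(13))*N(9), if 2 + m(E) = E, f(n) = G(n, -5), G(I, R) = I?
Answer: -88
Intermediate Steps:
f(n) = n
m(E) = -2 + E
P(j) = 0 (P(j) = j - j = 0)
N(A) = -8 + (-9 + A)*(-6 + A) (N(A) = -8 + (A - 6)*(A - 9) = -8 + (-6 + A)*(-9 + A) = -8 + (-9 + A)*(-6 + A))
(P(9) + m(13))*N(9) = (0 + (-2 + 13))*(46 + 9² - 15*9) = (0 + 11)*(46 + 81 - 135) = 11*(-8) = -88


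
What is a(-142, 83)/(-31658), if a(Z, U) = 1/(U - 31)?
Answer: -1/1646216 ≈ -6.0745e-7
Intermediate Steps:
a(Z, U) = 1/(-31 + U)
a(-142, 83)/(-31658) = 1/((-31 + 83)*(-31658)) = -1/31658/52 = (1/52)*(-1/31658) = -1/1646216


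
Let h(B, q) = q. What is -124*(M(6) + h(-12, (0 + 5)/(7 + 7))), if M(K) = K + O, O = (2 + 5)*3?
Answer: -23746/7 ≈ -3392.3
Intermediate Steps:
O = 21 (O = 7*3 = 21)
M(K) = 21 + K (M(K) = K + 21 = 21 + K)
-124*(M(6) + h(-12, (0 + 5)/(7 + 7))) = -124*((21 + 6) + (0 + 5)/(7 + 7)) = -124*(27 + 5/14) = -124*383/14 = -23746/7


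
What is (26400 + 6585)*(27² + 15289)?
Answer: 528353730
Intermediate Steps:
(26400 + 6585)*(27² + 15289) = 32985*(729 + 15289) = 32985*16018 = 528353730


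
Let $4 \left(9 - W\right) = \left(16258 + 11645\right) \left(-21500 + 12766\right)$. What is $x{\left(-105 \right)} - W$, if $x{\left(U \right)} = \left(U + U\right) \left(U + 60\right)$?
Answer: $- \frac{121833519}{2} \approx -6.0917 \cdot 10^{7}$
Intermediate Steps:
$x{\left(U \right)} = 2 U \left(60 + U\right)$
$W = \frac{121852419}{2}$ ($W = 9 - \frac{\left(16258 + 11645\right) \left(-21500 + 12766\right)}{4} = 9 - \frac{27903 \left(-8734\right)}{4} = 9 - - \frac{121852401}{2} = 9 + \frac{121852401}{2} = \frac{121852419}{2} \approx 6.0926 \cdot 10^{7}$)
$x{\left(-105 \right)} - W = 2 \left(-105\right) \left(60 - 105\right) - \frac{121852419}{2} = 2 \left(-105\right) \left(-45\right) - \frac{121852419}{2} = 9450 - \frac{121852419}{2} = - \frac{121833519}{2}$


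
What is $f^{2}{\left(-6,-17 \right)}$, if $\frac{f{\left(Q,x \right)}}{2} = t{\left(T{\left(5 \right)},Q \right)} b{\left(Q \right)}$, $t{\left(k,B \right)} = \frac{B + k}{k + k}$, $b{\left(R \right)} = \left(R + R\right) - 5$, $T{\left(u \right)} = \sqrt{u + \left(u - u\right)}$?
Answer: $\frac{11849}{5} - \frac{3468 \sqrt{5}}{5} \approx 818.86$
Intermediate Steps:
$T{\left(u \right)} = \sqrt{u}$ ($T{\left(u \right)} = \sqrt{u + 0} = \sqrt{u}$)
$b{\left(R \right)} = -5 + 2 R$ ($b{\left(R \right)} = 2 R - 5 = -5 + 2 R$)
$t{\left(k,B \right)} = \frac{B + k}{2 k}$
$f{\left(Q,x \right)} = \frac{\sqrt{5} \left(-5 + 2 Q\right) \left(Q + \sqrt{5}\right)}{5}$ ($f{\left(Q,x \right)} = 2 \frac{Q + \sqrt{5}}{2 \sqrt{5}} \left(-5 + 2 Q\right) = 2 \frac{\frac{\sqrt{5}}{5} \left(Q + \sqrt{5}\right)}{2} \left(-5 + 2 Q\right) = 2 \frac{\sqrt{5} \left(Q + \sqrt{5}\right)}{10} \left(-5 + 2 Q\right) = 2 \frac{\sqrt{5} \left(-5 + 2 Q\right) \left(Q + \sqrt{5}\right)}{10} = \frac{\sqrt{5} \left(-5 + 2 Q\right) \left(Q + \sqrt{5}\right)}{5}$)
$f^{2}{\left(-6,-17 \right)} = \left(\frac{\sqrt{5} \left(-5 + 2 \left(-6\right)\right) \left(-6 + \sqrt{5}\right)}{5}\right)^{2} = \left(\frac{\sqrt{5} \left(-5 - 12\right) \left(-6 + \sqrt{5}\right)}{5}\right)^{2} = \left(\frac{1}{5} \sqrt{5} \left(-17\right) \left(-6 + \sqrt{5}\right)\right)^{2} = \left(- \frac{17 \sqrt{5} \left(-6 + \sqrt{5}\right)}{5}\right)^{2} = \frac{289 \left(-6 + \sqrt{5}\right)^{2}}{5}$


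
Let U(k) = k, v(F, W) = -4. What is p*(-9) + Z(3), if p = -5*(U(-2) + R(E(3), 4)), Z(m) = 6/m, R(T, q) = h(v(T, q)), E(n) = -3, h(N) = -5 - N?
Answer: -133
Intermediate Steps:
R(T, q) = -1 (R(T, q) = -5 - 1*(-4) = -5 + 4 = -1)
p = 15 (p = -5*(-2 - 1) = -5*(-3) = 15)
p*(-9) + Z(3) = 15*(-9) + 6/3 = -135 + 6*(⅓) = -135 + 2 = -133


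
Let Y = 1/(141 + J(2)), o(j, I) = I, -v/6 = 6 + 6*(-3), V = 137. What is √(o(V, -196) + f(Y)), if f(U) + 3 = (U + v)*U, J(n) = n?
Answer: 3*I*√451006/143 ≈ 14.089*I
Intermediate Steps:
v = 72 (v = -6*(6 + 6*(-3)) = -6*(6 - 18) = -6*(-12) = 72)
Y = 1/143 (Y = 1/(141 + 2) = 1/143 ≈ 0.0069930)
f(U) = -3 + U*(72 + U) (f(U) = -3 + (U + 72)*U = -3 + (72 + U)*U = -3 + U*(72 + U))
√(o(V, -196) + f(Y)) = √(-196 + (-3 + (1/143)² + 72*(1/143))) = √(-196 + (-3 + 1/20449 + 72/143)) = √(-196 - 51050/20449) = √(-4059054/20449) = 3*I*√451006/143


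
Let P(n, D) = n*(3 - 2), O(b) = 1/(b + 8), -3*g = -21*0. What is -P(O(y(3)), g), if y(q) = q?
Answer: -1/11 ≈ -0.090909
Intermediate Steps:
g = 0 (g = -(-7)*0 = -⅓*0 = 0)
O(b) = 1/(8 + b)
P(n, D) = n (P(n, D) = n*1 = n)
-P(O(y(3)), g) = -1/(8 + 3) = -1/11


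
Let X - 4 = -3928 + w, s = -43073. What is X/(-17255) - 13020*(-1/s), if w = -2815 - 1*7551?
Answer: 78170614/148644923 ≈ 0.52589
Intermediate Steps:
w = -10366 (w = -2815 - 7551 = -10366)
X = -14290 (X = 4 + (-3928 - 10366) = 4 - 14294 = -14290)
X/(-17255) - 13020*(-1/s) = -14290/(-17255) - 13020/((-1*(-43073))) = -14290*(-1/17255) - 13020/43073 = 2858/3451 - 13020*1/43073 = 2858/3451 - 13020/43073 = 78170614/148644923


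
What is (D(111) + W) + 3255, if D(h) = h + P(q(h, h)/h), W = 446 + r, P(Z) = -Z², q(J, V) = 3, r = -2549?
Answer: 1729046/1369 ≈ 1263.0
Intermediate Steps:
W = -2103 (W = 446 - 2549 = -2103)
D(h) = h - 9/h² (D(h) = h - (3/h)² = h - 9/h²)
(D(111) + W) + 3255 = ((111 - 9/111²) - 2103) + 3255 = ((111 - 9*1/12321) - 2103) + 3255 = ((111 - 1/1369) - 2103) + 3255 = (151958/1369 - 2103) + 3255 = -2727049/1369 + 3255 = 1729046/1369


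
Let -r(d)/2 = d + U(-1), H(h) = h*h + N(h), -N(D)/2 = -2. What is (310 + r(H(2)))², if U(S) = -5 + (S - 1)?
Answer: 94864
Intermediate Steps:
N(D) = 4 (N(D) = -2*(-2) = 4)
H(h) = 4 + h² (H(h) = h*h + 4 = h² + 4 = 4 + h²)
U(S) = -6 + S (U(S) = -5 + (-1 + S) = -6 + S)
r(d) = 14 - 2*d (r(d) = -2*(d + (-6 - 1)) = -2*(d - 7) = -2*(-7 + d) = 14 - 2*d)
(310 + r(H(2)))² = (310 + (14 - 2*(4 + 2²)))² = (310 + (14 - 2*(4 + 4)))² = (310 + (14 - 2*8))² = (310 + (14 - 16))² = (310 - 2)² = 308² = 94864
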